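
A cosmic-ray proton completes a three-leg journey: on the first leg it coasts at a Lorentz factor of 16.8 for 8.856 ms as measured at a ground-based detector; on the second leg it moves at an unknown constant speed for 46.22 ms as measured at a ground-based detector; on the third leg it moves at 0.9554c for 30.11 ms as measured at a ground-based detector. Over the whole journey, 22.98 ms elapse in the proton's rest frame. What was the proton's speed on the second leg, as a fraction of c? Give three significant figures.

β = 0.956

Leg 1: γ = 16.8; τ_1 = 8.856/16.80 = 0.5271 ms.
Leg 2: speed unknown; τ_2 = 46.22/γ_2.
Leg 3: γ = 1/√(1 − 0.9554²) = 1/√0.08721 = 3.386; τ_3 = 30.11/3.386 = 8.892 ms.
Total proper time: 0.5271 + τ_2 + 8.892 = 22.98, so τ_2 = 22.98 − 9.419 = 13.56 ms.
γ_2 = 46.22/13.56 = 3.408; β = √(1 − 1/γ²) = √0.9139.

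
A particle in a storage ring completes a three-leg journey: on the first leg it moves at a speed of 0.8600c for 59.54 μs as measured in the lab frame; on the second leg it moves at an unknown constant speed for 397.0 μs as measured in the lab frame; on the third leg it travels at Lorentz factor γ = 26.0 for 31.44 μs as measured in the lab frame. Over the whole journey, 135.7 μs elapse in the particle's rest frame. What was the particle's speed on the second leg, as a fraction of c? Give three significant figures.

Leg 1: γ = 1/√(1 − 0.8600²) = 1/√0.2604 = 1.960; τ_1 = 59.54/1.960 = 30.38 μs.
Leg 2: speed unknown; τ_2 = 397.0/γ_2.
Leg 3: γ = 26.0; τ_3 = 31.44/26.00 = 1.209 μs.
Total proper time: 30.38 + τ_2 + 1.209 = 135.7, so τ_2 = 135.7 − 31.59 = 104.1 μs.
γ_2 = 397.0/104.1 = 3.813; β = √(1 − 1/γ²) = √0.9312.

β = 0.965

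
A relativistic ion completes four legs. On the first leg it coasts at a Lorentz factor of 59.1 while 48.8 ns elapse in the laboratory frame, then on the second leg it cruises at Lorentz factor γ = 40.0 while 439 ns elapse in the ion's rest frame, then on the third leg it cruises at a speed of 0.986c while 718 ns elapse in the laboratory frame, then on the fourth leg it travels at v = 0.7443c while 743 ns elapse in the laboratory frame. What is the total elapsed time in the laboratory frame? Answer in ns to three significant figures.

Leg 1: 48.8 ns is already measured in the laboratory frame.
Leg 2: γ = 40.0; Δt_2 = 40.00 × 439 = 1.756×10⁴ ns.
Leg 3: 718 ns is already measured in the laboratory frame.
Leg 4: 743 ns is already measured in the laboratory frame.
Total: 48.80 + 1.756×10⁴ + 718.0 + 743.0 ns.

Δt = 1.91×10⁴ ns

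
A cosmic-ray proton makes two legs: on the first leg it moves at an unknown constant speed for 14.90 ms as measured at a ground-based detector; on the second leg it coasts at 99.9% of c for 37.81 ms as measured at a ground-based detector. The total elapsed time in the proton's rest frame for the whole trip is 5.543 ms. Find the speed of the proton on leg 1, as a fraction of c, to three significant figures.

β = 0.966

Leg 1: speed unknown; τ_1 = 14.90/γ_1.
Leg 2: β = 0.999; γ = 1/√(1 − 0.999²) = 1/√0.001999 = 22.37; τ_2 = 37.81/22.37 = 1.690 ms.
Total proper time: τ_1 + 1.690 = 5.543, so τ_1 = 5.543 − 1.690 = 3.853 ms.
γ_1 = 14.90/3.853 = 3.868; β = √(1 − 1/γ²) = √0.9331.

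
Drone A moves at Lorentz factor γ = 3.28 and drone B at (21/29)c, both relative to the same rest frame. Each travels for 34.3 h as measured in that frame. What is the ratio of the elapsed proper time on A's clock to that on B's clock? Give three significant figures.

τ_A/τ_B = 0.442

A: γ = 3.28. B: γ = 1/√(1 − (21/29)²) = 29/20 = 1.450.
τ_A/τ_B = γ_B/γ_A = 1.450/3.280 = 0.4421, so τ_A/τ_B = 0.4421.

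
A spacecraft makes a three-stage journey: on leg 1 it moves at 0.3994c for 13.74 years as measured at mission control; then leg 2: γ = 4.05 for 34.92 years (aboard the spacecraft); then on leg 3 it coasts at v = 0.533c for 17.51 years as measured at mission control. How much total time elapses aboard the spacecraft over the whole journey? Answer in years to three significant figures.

τ = 62.3 years

Leg 1: γ = 1/√(1 − 0.3994²) = 1/√0.8405 = 1.091; τ_1 = 13.74/1.091 = 12.60 years.
Leg 2: 34.92 years is already measured aboard the spacecraft.
Leg 3: γ = 1/√(1 − 0.533²) = 1/√0.7159 = 1.182; τ_3 = 17.51/1.182 = 14.82 years.
Total: 12.60 + 34.92 + 14.82 years.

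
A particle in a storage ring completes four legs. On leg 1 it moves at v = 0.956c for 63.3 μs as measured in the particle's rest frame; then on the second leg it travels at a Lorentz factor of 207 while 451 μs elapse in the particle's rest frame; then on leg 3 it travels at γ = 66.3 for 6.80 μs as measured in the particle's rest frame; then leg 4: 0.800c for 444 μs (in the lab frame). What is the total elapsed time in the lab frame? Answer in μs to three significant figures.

Leg 1: γ = 1/√(1 − 0.956²) = 1/√0.08606 = 3.409; Δt_1 = 3.409 × 63.3 = 215.8 μs.
Leg 2: γ = 207; Δt_2 = 207.0 × 451 = 9.336×10⁴ μs.
Leg 3: γ = 66.3; Δt_3 = 66.30 × 6.80 = 450.8 μs.
Leg 4: 444 μs is already measured in the lab frame.
Total: 215.8 + 9.336×10⁴ + 450.8 + 444.0 μs.

Δt = 9.45×10⁴ μs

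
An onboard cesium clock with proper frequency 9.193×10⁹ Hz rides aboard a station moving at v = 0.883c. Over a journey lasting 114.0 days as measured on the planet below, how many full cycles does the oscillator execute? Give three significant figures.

γ = 1/√(1 − 0.883²) = 1/√0.2203 = 2.131
The oscillator's own cycle count is N = f × τ where τ is the proper time aboard the station. τ = Δt/γ = 114.0/2.131 = 53.51 days = 4.623×10⁶ s.
N = 9.193×10⁹ × 4.623×10⁶ = 4.250×10¹⁶.

N = 4.25×10¹⁶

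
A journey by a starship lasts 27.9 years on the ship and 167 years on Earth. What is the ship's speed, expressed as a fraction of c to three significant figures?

The proper time is measured on the ship (both events occur at the ship's location); Δt is measured on Earth. γ = Δt/τ = 167/27.9 = 5.986.
β = √(1 − 1/γ²) = √(1 − 0.02791) = √0.9721

β = 0.986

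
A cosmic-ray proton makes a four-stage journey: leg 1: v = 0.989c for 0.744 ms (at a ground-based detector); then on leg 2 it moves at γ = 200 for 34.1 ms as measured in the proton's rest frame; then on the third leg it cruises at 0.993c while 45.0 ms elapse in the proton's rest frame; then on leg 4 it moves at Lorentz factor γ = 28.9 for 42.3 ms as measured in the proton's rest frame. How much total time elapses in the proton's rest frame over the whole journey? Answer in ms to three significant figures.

Leg 1: γ = 1/√(1 − 0.989²) = 1/√0.02188 = 6.761; τ_1 = 0.744/6.761 = 0.1100 ms.
Leg 2: 34.1 ms is already measured in the proton's rest frame.
Leg 3: 45.0 ms is already measured in the proton's rest frame.
Leg 4: 42.3 ms is already measured in the proton's rest frame.
Total: 0.1100 + 34.10 + 45.00 + 42.30 ms.

τ = 122 ms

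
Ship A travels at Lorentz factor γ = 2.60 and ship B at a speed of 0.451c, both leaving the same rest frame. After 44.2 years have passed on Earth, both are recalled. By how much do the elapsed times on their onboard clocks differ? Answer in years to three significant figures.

|τ_A − τ_B| = 22.4 years

A: γ = 2.60; τ_A = 44.2/2.600 = 17.00 years.
B: γ = 1/√(1 − 0.451²) = 1/√0.7966 = 1.120; τ_B = 44.2/1.120 = 39.45 years.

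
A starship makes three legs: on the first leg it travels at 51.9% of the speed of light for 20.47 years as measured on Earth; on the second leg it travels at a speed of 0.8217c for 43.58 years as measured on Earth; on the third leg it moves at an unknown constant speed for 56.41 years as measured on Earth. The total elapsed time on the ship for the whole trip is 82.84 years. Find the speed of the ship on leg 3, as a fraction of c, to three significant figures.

β = 0.696

Leg 1: β = 0.519; γ = 1/√(1 − 0.519²) = 1/√0.7306 = 1.170; τ_1 = 20.47/1.170 = 17.50 years.
Leg 2: γ = 1/√(1 − 0.8217²) = 1/√0.3248 = 1.755; τ_2 = 43.58/1.755 = 24.84 years.
Leg 3: speed unknown; τ_3 = 56.41/γ_3.
Total proper time: 17.50 + 24.84 + τ_3 = 82.84, so τ_3 = 82.84 − 42.33 = 40.51 years.
γ_3 = 56.41/40.51 = 1.393; β = √(1 − 1/γ²) = √0.4844.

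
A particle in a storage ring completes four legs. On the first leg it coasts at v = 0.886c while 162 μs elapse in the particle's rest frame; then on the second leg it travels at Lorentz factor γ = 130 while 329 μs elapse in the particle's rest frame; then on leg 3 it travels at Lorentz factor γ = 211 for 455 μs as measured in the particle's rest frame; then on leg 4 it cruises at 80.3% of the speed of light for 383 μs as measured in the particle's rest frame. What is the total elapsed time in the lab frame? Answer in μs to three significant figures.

Leg 1: γ = 1/√(1 − 0.886²) = 1/√0.2150 = 2.157; Δt_1 = 2.157 × 162 = 349.4 μs.
Leg 2: γ = 130; Δt_2 = 130.0 × 329 = 4.277×10⁴ μs.
Leg 3: γ = 211; Δt_3 = 211.0 × 455 = 9.600×10⁴ μs.
Leg 4: β = 0.803; γ = 1/√(1 − 0.803²) = 1/√0.3552 = 1.678; Δt_4 = 1.678 × 383 = 642.6 μs.
Total: 349.4 + 4.277×10⁴ + 9.600×10⁴ + 642.6 μs.

Δt = 1.40×10⁵ μs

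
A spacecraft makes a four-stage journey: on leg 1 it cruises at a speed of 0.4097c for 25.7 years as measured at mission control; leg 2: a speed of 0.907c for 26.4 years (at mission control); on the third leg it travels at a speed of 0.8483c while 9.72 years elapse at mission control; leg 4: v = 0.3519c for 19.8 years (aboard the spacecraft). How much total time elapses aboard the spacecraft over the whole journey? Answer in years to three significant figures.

Leg 1: γ = 1/√(1 − 0.4097²) = 1/√0.8321 = 1.096; τ_1 = 25.7/1.096 = 23.44 years.
Leg 2: γ = 1/√(1 − 0.907²) = 1/√0.1774 = 2.375; τ_2 = 26.4/2.375 = 11.12 years.
Leg 3: γ = 1/√(1 − 0.8483²) = 1/√0.2804 = 1.889; τ_3 = 9.72/1.889 = 5.147 years.
Leg 4: 19.8 years is already measured aboard the spacecraft.
Total: 23.44 + 11.12 + 5.147 + 19.80 years.

τ = 59.5 years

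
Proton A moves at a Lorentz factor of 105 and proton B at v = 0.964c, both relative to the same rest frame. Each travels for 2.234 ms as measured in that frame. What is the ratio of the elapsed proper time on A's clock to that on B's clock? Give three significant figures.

τ_A/τ_B = 0.0358

A: γ = 105. B: γ = 1/√(1 − 0.964²) = 1/√0.07070 = 3.761.
τ_A/τ_B = γ_B/γ_A = 3.761/105.0 = 0.03582, so τ_A/τ_B = 0.03582.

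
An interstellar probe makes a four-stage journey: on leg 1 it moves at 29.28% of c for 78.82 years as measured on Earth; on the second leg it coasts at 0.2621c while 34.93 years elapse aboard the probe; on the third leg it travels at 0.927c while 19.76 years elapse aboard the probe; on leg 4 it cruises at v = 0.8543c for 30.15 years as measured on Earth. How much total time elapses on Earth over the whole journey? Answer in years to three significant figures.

Δt = 198 years

Leg 1: 78.82 years is already measured on Earth.
Leg 2: γ = 1/√(1 − 0.2621²) = 1/√0.9313 = 1.036; Δt_2 = 1.036 × 34.93 = 36.20 years.
Leg 3: γ = 1/√(1 − 0.927²) = 1/√0.1407 = 2.666; Δt_3 = 2.666 × 19.76 = 52.68 years.
Leg 4: 30.15 years is already measured on Earth.
Total: 78.82 + 36.20 + 52.68 + 30.15 years.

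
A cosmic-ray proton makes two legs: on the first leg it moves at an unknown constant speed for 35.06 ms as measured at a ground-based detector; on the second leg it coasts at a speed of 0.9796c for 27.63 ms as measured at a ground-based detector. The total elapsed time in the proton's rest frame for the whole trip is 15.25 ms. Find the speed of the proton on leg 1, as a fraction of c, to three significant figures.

β = 0.961

Leg 1: speed unknown; τ_1 = 35.06/γ_1.
Leg 2: γ = 1/√(1 − 0.9796²) = 1/√0.04038 = 4.976; τ_2 = 27.63/4.976 = 5.552 ms.
Total proper time: τ_1 + 5.552 = 15.25, so τ_1 = 15.25 − 5.552 = 9.698 ms.
γ_1 = 35.06/9.698 = 3.615; β = √(1 − 1/γ²) = √0.9235.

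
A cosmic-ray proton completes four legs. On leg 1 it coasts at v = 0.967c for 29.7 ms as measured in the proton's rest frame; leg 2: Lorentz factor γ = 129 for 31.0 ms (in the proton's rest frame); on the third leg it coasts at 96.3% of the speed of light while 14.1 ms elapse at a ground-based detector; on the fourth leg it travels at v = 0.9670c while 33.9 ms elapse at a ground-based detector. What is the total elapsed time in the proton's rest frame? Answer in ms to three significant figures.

τ = 73.1 ms

Leg 1: 29.7 ms is already measured in the proton's rest frame.
Leg 2: 31.0 ms is already measured in the proton's rest frame.
Leg 3: β = 0.963; γ = 1/√(1 − 0.963²) = 1/√0.07263 = 3.711; τ_3 = 14.1/3.711 = 3.800 ms.
Leg 4: γ = 1/√(1 − 0.9670²) = 1/√0.06491 = 3.925; τ_4 = 33.9/3.925 = 8.637 ms.
Total: 29.70 + 31.00 + 3.800 + 8.637 ms.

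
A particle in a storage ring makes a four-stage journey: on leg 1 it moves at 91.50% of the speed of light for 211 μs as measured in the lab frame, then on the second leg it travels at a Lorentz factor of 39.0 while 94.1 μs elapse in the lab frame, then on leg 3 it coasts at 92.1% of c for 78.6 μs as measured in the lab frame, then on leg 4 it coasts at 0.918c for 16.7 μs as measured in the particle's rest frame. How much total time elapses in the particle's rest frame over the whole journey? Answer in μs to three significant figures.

τ = 135 μs

Leg 1: β = 0.9150; γ = 1/√(1 − 0.9150²) = 1/√0.1628 = 2.479; τ_1 = 211/2.479 = 85.13 μs.
Leg 2: γ = 39.0; τ_2 = 94.1/39.00 = 2.413 μs.
Leg 3: β = 0.921; γ = 1/√(1 − 0.921²) = 1/√0.1518 = 2.567; τ_3 = 78.6/2.567 = 30.62 μs.
Leg 4: 16.7 μs is already measured in the particle's rest frame.
Total: 85.13 + 2.413 + 30.62 + 16.70 μs.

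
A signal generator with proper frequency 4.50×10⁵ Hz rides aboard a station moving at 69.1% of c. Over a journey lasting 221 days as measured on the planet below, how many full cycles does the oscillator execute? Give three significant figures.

β = 0.691; γ = 1/√(1 − 0.691²) = 1/√0.5225 = 1.383
The oscillator's own cycle count is N = f × τ where τ is the proper time aboard the station. τ = Δt/γ = 221/1.383 = 159.8 days = 1.380×10⁷ s.
N = 4.50×10⁵ × 1.380×10⁷ = 6.211×10¹².

N = 6.21×10¹²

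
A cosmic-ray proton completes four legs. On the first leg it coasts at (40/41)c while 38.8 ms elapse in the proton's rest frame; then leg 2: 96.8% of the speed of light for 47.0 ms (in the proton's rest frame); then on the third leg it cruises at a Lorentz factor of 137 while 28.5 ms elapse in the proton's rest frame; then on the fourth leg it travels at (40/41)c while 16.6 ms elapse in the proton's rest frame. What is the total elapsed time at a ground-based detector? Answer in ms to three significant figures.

Leg 1: γ = 1/√(1 − (40/41)²) = 41/9 ≈ 4.556; Δt_1 = 4.556 × 38.8 = 176.8 ms.
Leg 2: β = 0.968; γ = 1/√(1 − 0.968²) = 1/√0.06298 = 3.985; Δt_2 = 3.985 × 47.0 = 187.3 ms.
Leg 3: γ = 137; Δt_3 = 137.0 × 28.5 = 3904 ms.
Leg 4: γ = 1/√(1 − (40/41)²) = 41/9 ≈ 4.556; Δt_4 = 4.556 × 16.6 = 75.62 ms.
Total: 176.8 + 187.3 + 3904 + 75.62 ms.

Δt = 4340 ms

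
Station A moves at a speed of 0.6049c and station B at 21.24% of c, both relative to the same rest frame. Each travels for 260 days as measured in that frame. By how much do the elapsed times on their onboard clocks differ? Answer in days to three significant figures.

|τ_A − τ_B| = 47.0 days

A: γ = 1/√(1 − 0.6049²) = 1/√0.6341 = 1.256; τ_A = 260/1.256 = 207.0 days.
B: β = 0.2124; γ = 1/√(1 − 0.2124²) = 1/√0.9549 = 1.023; τ_B = 260/1.023 = 254.1 days.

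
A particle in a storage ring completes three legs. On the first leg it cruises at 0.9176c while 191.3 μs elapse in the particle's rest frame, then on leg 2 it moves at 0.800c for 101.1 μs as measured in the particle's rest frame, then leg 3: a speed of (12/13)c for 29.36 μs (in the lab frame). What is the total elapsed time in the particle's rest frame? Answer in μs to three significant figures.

τ = 304 μs

Leg 1: 191.3 μs is already measured in the particle's rest frame.
Leg 2: 101.1 μs is already measured in the particle's rest frame.
Leg 3: γ = 1/√(1 − (12/13)²) = 13/5 = 2.600; τ_3 = 29.36/2.600 = 11.29 μs.
Total: 191.3 + 101.1 + 11.29 μs.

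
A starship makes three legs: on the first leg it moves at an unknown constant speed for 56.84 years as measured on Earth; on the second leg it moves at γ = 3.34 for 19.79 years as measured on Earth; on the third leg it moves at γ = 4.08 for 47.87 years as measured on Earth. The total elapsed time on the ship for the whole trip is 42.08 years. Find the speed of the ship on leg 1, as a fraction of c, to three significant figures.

Leg 1: speed unknown; τ_1 = 56.84/γ_1.
Leg 2: γ = 3.34; τ_2 = 19.79/3.340 = 5.925 years.
Leg 3: γ = 4.08; τ_3 = 47.87/4.080 = 11.73 years.
Total proper time: τ_1 + 5.925 + 11.73 = 42.08, so τ_1 = 42.08 − 17.66 = 24.42 years.
γ_1 = 56.84/24.42 = 2.327; β = √(1 − 1/γ²) = √0.8154.

β = 0.903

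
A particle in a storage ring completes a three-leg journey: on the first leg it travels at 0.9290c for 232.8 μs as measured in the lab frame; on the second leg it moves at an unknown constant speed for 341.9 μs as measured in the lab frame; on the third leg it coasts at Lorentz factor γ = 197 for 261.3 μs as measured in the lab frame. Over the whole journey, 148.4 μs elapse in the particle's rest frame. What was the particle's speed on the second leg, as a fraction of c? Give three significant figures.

β = 0.984

Leg 1: γ = 1/√(1 − 0.9290²) = 1/√0.1370 = 2.702; τ_1 = 232.8/2.702 = 86.15 μs.
Leg 2: speed unknown; τ_2 = 341.9/γ_2.
Leg 3: γ = 197; τ_3 = 261.3/197.0 = 1.326 μs.
Total proper time: 86.15 + τ_2 + 1.326 = 148.4, so τ_2 = 148.4 − 87.48 = 60.92 μs.
γ_2 = 341.9/60.92 = 5.612; β = √(1 − 1/γ²) = √0.9683.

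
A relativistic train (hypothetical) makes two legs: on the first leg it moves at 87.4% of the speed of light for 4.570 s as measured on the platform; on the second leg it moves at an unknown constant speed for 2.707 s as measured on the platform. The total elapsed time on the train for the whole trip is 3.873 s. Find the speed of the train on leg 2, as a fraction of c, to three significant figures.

β = 0.792

Leg 1: β = 0.874; γ = 1/√(1 − 0.874²) = 1/√0.2361 = 2.058; τ_1 = 4.570/2.058 = 2.221 s.
Leg 2: speed unknown; τ_2 = 2.707/γ_2.
Total proper time: 2.221 + τ_2 = 3.873, so τ_2 = 3.873 − 2.221 = 1.652 s.
γ_2 = 2.707/1.652 = 1.638; β = √(1 − 1/γ²) = √0.6274.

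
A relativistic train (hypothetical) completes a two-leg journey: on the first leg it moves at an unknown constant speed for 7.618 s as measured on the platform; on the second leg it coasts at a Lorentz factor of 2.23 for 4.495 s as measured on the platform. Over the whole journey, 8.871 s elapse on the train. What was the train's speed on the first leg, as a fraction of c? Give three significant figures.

Leg 1: speed unknown; τ_1 = 7.618/γ_1.
Leg 2: γ = 2.23; τ_2 = 4.495/2.230 = 2.016 s.
Total proper time: τ_1 + 2.016 = 8.871, so τ_1 = 8.871 − 2.016 = 6.855 s.
γ_1 = 7.618/6.855 = 1.111; β = √(1 − 1/γ²) = √0.1902.

β = 0.436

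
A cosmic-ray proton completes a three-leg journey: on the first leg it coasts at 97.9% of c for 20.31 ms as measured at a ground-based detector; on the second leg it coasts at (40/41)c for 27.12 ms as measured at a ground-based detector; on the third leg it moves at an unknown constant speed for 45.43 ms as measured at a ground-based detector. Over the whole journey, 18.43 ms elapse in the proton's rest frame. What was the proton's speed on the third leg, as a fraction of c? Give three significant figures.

Leg 1: β = 0.979; γ = 1/√(1 − 0.979²) = 1/√0.04156 = 4.905; τ_1 = 20.31/4.905 = 4.140 ms.
Leg 2: γ = 1/√(1 − (40/41)²) = 41/9 ≈ 4.556; τ_2 = 27.12/4.556 = 5.953 ms.
Leg 3: speed unknown; τ_3 = 45.43/γ_3.
Total proper time: 4.140 + 5.953 + τ_3 = 18.43, so τ_3 = 18.43 − 10.09 = 8.336 ms.
γ_3 = 45.43/8.336 = 5.450; β = √(1 − 1/γ²) = √0.9663.

β = 0.983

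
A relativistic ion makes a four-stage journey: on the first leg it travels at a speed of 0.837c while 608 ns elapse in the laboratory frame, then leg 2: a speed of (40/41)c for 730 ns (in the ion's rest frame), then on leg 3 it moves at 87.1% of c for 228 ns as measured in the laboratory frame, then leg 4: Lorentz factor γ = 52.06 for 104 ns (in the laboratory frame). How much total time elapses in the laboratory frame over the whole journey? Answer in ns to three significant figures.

Δt = 4270 ns

Leg 1: 608 ns is already measured in the laboratory frame.
Leg 2: γ = 1/√(1 − (40/41)²) = 41/9 ≈ 4.556; Δt_2 = 4.556 × 730 = 3326 ns.
Leg 3: 228 ns is already measured in the laboratory frame.
Leg 4: 104 ns is already measured in the laboratory frame.
Total: 608.0 + 3326 + 228.0 + 104.0 ns.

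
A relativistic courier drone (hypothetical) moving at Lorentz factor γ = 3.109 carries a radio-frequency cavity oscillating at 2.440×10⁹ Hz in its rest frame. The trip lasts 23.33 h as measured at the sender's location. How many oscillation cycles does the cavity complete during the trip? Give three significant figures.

N = 6.59×10¹³

γ = 3.109
The oscillator's own cycle count is N = f × τ where τ is the proper time aboard the drone. τ = Δt/γ = 23.33/3.109 = 7.504 h = 2.701×10⁴ s.
N = 2.440×10⁹ × 2.701×10⁴ = 6.592×10¹³.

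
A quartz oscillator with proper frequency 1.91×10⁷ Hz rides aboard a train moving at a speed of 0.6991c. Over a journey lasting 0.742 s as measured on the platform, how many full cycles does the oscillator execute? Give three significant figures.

N = 1.01×10⁷

γ = 1/√(1 − 0.6991²) = 1/√0.5113 = 1.399
The oscillator's own cycle count is N = f × τ where τ is the proper time on the train. τ = Δt/γ = 0.742/1.399 = 0.5305 s = 5.305×10⁻¹ s.
N = 1.91×10⁷ × 5.305×10⁻¹ = 1.013×10⁷.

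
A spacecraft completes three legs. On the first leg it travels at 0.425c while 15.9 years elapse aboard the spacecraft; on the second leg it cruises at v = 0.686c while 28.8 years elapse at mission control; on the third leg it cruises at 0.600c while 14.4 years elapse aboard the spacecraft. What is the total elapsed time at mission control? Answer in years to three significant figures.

Δt = 64.4 years

Leg 1: γ = 1/√(1 − 0.425²) = 1/√0.8194 = 1.105; Δt_1 = 1.105 × 15.9 = 17.57 years.
Leg 2: 28.8 years is already measured at mission control.
Leg 3: γ = 1/√(1 − 0.600²) = 5/4 = 1.250; Δt_3 = 1.250 × 14.4 = 18.00 years.
Total: 17.57 + 28.80 + 18.00 years.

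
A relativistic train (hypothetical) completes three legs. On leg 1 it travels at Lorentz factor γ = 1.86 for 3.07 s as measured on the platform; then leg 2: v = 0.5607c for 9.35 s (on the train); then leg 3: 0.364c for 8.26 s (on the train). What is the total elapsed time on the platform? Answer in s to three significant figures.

Δt = 23.2 s

Leg 1: 3.07 s is already measured on the platform.
Leg 2: γ = 1/√(1 − 0.5607²) = 1/√0.6856 = 1.208; Δt_2 = 1.208 × 9.35 = 11.29 s.
Leg 3: γ = 1/√(1 − 0.364²) = 1/√0.8675 = 1.074; Δt_3 = 1.074 × 8.26 = 8.868 s.
Total: 3.070 + 11.29 + 8.868 s.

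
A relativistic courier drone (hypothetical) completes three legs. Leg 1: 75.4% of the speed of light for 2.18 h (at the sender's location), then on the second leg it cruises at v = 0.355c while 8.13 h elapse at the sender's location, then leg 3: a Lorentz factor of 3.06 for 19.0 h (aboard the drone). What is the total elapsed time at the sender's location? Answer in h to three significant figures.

Leg 1: 2.18 h is already measured at the sender's location.
Leg 2: 8.13 h is already measured at the sender's location.
Leg 3: γ = 3.06; Δt_3 = 3.060 × 19.0 = 58.14 h.
Total: 2.180 + 8.130 + 58.14 h.

Δt = 68.4 h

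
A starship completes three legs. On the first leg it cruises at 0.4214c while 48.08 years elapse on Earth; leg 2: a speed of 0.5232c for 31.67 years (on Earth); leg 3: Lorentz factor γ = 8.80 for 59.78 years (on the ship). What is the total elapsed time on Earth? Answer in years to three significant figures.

Leg 1: 48.08 years is already measured on Earth.
Leg 2: 31.67 years is already measured on Earth.
Leg 3: γ = 8.80; Δt_3 = 8.800 × 59.78 = 526.1 years.
Total: 48.08 + 31.67 + 526.1 years.

Δt = 606 years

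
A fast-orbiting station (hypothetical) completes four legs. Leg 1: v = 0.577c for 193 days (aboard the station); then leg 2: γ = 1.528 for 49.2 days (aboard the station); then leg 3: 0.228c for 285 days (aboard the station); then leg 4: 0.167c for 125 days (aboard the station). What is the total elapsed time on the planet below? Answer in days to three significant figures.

Leg 1: γ = 1/√(1 − 0.577²) = 1/√0.6671 = 1.224; Δt_1 = 1.224 × 193 = 236.3 days.
Leg 2: γ = 1.528; Δt_2 = 1.528 × 49.2 = 75.18 days.
Leg 3: γ = 1/√(1 − 0.228²) = 1/√0.9480 = 1.027; Δt_3 = 1.027 × 285 = 292.7 days.
Leg 4: γ = 1/√(1 − 0.167²) = 1/√0.9721 = 1.014; Δt_4 = 1.014 × 125 = 126.8 days.
Total: 236.3 + 75.18 + 292.7 + 126.8 days.

Δt = 731 days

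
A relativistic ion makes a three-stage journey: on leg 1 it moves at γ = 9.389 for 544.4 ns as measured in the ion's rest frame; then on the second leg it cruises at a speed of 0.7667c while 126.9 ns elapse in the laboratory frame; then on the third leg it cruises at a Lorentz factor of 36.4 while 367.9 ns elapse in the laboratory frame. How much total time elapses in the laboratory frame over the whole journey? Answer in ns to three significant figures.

Δt = 5610 ns

Leg 1: γ = 9.389; Δt_1 = 9.389 × 544.4 = 5111 ns.
Leg 2: 126.9 ns is already measured in the laboratory frame.
Leg 3: 367.9 ns is already measured in the laboratory frame.
Total: 5111 + 126.9 + 367.9 ns.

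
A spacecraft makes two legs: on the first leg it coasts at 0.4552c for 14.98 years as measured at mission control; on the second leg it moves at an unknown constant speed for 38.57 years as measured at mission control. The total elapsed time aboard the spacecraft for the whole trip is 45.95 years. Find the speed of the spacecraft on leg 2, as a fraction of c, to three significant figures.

β = 0.534

Leg 1: γ = 1/√(1 − 0.4552²) = 1/√0.7928 = 1.123; τ_1 = 14.98/1.123 = 13.34 years.
Leg 2: speed unknown; τ_2 = 38.57/γ_2.
Total proper time: 13.34 + τ_2 = 45.95, so τ_2 = 45.95 − 13.34 = 32.61 years.
γ_2 = 38.57/32.61 = 1.183; β = √(1 − 1/γ²) = √0.2851.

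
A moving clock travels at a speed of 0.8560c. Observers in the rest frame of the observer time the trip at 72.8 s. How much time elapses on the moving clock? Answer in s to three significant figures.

γ = 1/√(1 − 0.8560²) = 1/√0.2673 = 1.934
The interval measured in the rest frame of the observer is the dilated one; the clock on the moving clock measures the proper time τ = Δt/γ = 72.8/1.934 s.

τ = 37.6 s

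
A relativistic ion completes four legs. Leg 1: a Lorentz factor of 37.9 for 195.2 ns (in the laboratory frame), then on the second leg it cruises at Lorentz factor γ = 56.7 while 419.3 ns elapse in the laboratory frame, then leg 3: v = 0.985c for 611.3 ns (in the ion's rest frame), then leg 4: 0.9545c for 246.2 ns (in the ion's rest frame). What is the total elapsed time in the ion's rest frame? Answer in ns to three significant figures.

Leg 1: γ = 37.9; τ_1 = 195.2/37.90 = 5.150 ns.
Leg 2: γ = 56.7; τ_2 = 419.3/56.70 = 7.395 ns.
Leg 3: 611.3 ns is already measured in the ion's rest frame.
Leg 4: 246.2 ns is already measured in the ion's rest frame.
Total: 5.150 + 7.395 + 611.3 + 246.2 ns.

τ = 870 ns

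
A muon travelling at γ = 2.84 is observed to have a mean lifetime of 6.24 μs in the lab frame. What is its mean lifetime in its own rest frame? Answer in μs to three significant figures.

τ₀ = 2.20 μs

γ = 2.84
The lab-frame lifetime is the dilated interval; the proper lifetime is τ₀ = Δt/γ = 6.24/2.840 μs.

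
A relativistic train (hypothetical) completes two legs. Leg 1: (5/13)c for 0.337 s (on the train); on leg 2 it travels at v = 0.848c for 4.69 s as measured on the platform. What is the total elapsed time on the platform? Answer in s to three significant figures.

Leg 1: γ = 1/√(1 − (5/13)²) = 13/12 ≈ 1.083; Δt_1 = 1.083 × 0.337 = 0.3651 s.
Leg 2: 4.69 s is already measured on the platform.
Total: 0.3651 + 4.690 s.

Δt = 5.06 s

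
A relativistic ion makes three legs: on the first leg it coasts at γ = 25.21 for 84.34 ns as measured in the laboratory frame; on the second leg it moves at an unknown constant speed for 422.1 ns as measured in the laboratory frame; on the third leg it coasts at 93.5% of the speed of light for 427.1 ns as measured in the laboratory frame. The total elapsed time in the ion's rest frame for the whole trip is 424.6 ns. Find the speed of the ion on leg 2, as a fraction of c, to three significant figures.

β = 0.769

Leg 1: γ = 25.21; τ_1 = 84.34/25.21 = 3.345 ns.
Leg 2: speed unknown; τ_2 = 422.1/γ_2.
Leg 3: β = 0.935; γ = 1/√(1 − 0.935²) = 1/√0.1258 = 2.820; τ_3 = 427.1/2.820 = 151.5 ns.
Total proper time: 3.345 + τ_2 + 151.5 = 424.6, so τ_2 = 424.6 − 154.8 = 269.8 ns.
γ_2 = 422.1/269.8 = 1.565; β = √(1 − 1/γ²) = √0.5915.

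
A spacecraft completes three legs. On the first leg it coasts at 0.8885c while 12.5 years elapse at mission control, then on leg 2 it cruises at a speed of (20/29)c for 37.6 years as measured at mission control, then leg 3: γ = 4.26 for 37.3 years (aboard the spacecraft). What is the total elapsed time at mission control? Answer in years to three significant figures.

Leg 1: 12.5 years is already measured at mission control.
Leg 2: 37.6 years is already measured at mission control.
Leg 3: γ = 4.26; Δt_3 = 4.260 × 37.3 = 158.9 years.
Total: 12.50 + 37.60 + 158.9 years.

Δt = 209 years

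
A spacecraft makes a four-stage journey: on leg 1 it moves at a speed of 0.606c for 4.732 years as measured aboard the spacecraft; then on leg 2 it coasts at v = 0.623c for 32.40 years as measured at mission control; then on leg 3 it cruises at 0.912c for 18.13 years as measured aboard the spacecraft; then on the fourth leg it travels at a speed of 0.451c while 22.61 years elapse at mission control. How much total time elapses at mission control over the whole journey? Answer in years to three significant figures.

Δt = 105 years

Leg 1: γ = 1/√(1 − 0.606²) = 1/√0.6328 = 1.257; Δt_1 = 1.257 × 4.732 = 5.949 years.
Leg 2: 32.40 years is already measured at mission control.
Leg 3: γ = 1/√(1 − 0.912²) = 1/√0.1683 = 2.438; Δt_3 = 2.438 × 18.13 = 44.20 years.
Leg 4: 22.61 years is already measured at mission control.
Total: 5.949 + 32.40 + 44.20 + 22.61 years.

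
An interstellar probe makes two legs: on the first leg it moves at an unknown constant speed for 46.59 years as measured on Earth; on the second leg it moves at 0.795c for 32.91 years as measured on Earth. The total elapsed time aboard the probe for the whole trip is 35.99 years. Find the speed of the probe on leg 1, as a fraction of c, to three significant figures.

β = 0.939

Leg 1: speed unknown; τ_1 = 46.59/γ_1.
Leg 2: γ = 1/√(1 − 0.795²) = 1/√0.3680 = 1.649; τ_2 = 32.91/1.649 = 19.96 years.
Total proper time: τ_1 + 19.96 = 35.99, so τ_1 = 35.99 − 19.96 = 16.03 years.
γ_1 = 46.59/16.03 = 2.907; β = √(1 − 1/γ²) = √0.8817.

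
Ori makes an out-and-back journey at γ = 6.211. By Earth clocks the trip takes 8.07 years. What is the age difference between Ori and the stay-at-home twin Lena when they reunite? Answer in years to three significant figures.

Δt − τ = 6.77 years

γ = 6.211
Ori's elapsed proper time: τ = 8.07/6.211 = 1.299 years.
Age gap = Δt − τ = 8.07 − 1.299 years.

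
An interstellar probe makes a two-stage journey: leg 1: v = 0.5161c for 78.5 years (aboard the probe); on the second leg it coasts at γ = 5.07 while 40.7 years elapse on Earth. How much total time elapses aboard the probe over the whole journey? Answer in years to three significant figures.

Leg 1: 78.5 years is already measured aboard the probe.
Leg 2: γ = 5.07; τ_2 = 40.7/5.070 = 8.028 years.
Total: 78.50 + 8.028 years.

τ = 86.5 years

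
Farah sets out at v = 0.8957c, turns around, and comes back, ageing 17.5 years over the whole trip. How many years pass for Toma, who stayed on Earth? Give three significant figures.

γ = 1/√(1 − 0.8957²) = 1/√0.1977 = 2.249
Earth-frame duration is the dilated interval: Δt = γτ = 2.249 × 17.5 years.

Δt = 39.4 years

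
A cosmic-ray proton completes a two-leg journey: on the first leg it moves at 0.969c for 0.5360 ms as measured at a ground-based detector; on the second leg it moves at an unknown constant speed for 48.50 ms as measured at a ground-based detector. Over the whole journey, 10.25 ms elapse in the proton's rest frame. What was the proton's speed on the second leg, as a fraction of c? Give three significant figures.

Leg 1: γ = 1/√(1 − 0.969²) = 1/√0.06104 = 4.048; τ_1 = 0.5360/4.048 = 0.1324 ms.
Leg 2: speed unknown; τ_2 = 48.50/γ_2.
Total proper time: 0.1324 + τ_2 = 10.25, so τ_2 = 10.25 − 0.1324 = 10.12 ms.
γ_2 = 48.50/10.12 = 4.794; β = √(1 − 1/γ²) = √0.9565.

β = 0.978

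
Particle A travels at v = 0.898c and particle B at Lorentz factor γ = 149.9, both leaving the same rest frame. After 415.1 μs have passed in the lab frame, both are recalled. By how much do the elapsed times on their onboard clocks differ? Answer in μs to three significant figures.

|τ_A − τ_B| = 180 μs

A: γ = 1/√(1 − 0.898²) = 1/√0.1936 = 2.273; τ_A = 415.1/2.273 = 182.6 μs.
B: γ = 149.9; τ_B = 415.1/149.9 = 2.769 μs.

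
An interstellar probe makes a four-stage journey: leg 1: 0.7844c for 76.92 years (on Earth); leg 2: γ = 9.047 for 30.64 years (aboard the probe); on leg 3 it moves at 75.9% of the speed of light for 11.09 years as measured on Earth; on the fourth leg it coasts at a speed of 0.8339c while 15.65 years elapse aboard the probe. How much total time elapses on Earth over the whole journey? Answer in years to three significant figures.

Δt = 394 years

Leg 1: 76.92 years is already measured on Earth.
Leg 2: γ = 9.047; Δt_2 = 9.047 × 30.64 = 277.2 years.
Leg 3: 11.09 years is already measured on Earth.
Leg 4: γ = 1/√(1 − 0.8339²) = 1/√0.3046 = 1.812; Δt_4 = 1.812 × 15.65 = 28.36 years.
Total: 76.92 + 277.2 + 11.09 + 28.36 years.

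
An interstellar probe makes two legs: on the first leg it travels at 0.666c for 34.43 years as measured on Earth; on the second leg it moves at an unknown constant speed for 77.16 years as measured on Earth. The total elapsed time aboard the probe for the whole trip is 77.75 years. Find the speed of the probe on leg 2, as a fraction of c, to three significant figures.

β = 0.738

Leg 1: γ = 1/√(1 − 0.666²) = 1/√0.5564 = 1.341; τ_1 = 34.43/1.341 = 25.68 years.
Leg 2: speed unknown; τ_2 = 77.16/γ_2.
Total proper time: 25.68 + τ_2 = 77.75, so τ_2 = 77.75 − 25.68 = 52.07 years.
γ_2 = 77.16/52.07 = 1.482; β = √(1 − 1/γ²) = √0.5447.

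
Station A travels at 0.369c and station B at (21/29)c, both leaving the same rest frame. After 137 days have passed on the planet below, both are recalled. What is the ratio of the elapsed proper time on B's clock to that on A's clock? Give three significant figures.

A: γ = 1/√(1 − 0.369²) = 1/√0.8638 = 1.076. B: γ = 1/√(1 − (21/29)²) = 29/20 = 1.450.
τ_A/τ_B = γ_B/γ_A = 1.450/1.076 = 1.348, so τ_B/τ_A = 0.7420.

τ_B/τ_A = 0.742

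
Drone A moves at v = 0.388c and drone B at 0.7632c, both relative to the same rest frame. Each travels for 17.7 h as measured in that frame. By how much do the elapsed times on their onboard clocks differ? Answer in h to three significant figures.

A: γ = 1/√(1 − 0.388²) = 1/√0.8495 = 1.085; τ_A = 17.7/1.085 = 16.31 h.
B: γ = 1/√(1 − 0.7632²) = 1/√0.4175 = 1.548; τ_B = 17.7/1.548 = 11.44 h.

|τ_A − τ_B| = 4.88 h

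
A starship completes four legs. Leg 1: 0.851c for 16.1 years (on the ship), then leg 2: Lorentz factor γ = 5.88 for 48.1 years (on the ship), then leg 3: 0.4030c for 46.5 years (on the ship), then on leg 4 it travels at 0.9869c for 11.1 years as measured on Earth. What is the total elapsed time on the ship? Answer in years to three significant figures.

τ = 112 years

Leg 1: 16.1 years is already measured on the ship.
Leg 2: 48.1 years is already measured on the ship.
Leg 3: 46.5 years is already measured on the ship.
Leg 4: γ = 1/√(1 − 0.9869²) = 1/√0.02603 = 6.198; τ_4 = 11.1/6.198 = 1.791 years.
Total: 16.10 + 48.10 + 46.50 + 1.791 years.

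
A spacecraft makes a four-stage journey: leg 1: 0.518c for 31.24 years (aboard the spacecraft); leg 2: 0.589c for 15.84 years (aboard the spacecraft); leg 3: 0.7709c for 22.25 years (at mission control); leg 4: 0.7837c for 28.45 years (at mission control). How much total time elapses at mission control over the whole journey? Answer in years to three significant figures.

Δt = 107 years

Leg 1: γ = 1/√(1 − 0.518²) = 1/√0.7317 = 1.169; Δt_1 = 1.169 × 31.24 = 36.52 years.
Leg 2: γ = 1/√(1 − 0.589²) = 1/√0.6531 = 1.237; Δt_2 = 1.237 × 15.84 = 19.60 years.
Leg 3: 22.25 years is already measured at mission control.
Leg 4: 28.45 years is already measured at mission control.
Total: 36.52 + 19.60 + 22.25 + 28.45 years.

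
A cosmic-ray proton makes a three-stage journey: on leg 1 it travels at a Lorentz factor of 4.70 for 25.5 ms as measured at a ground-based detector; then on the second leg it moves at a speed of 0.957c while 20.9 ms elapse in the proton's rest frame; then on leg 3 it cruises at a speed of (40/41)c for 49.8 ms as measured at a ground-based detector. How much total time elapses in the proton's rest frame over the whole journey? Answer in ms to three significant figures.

Leg 1: γ = 4.70; τ_1 = 25.5/4.700 = 5.426 ms.
Leg 2: 20.9 ms is already measured in the proton's rest frame.
Leg 3: γ = 1/√(1 − (40/41)²) = 41/9 ≈ 4.556; τ_3 = 49.8/4.556 = 10.93 ms.
Total: 5.426 + 20.90 + 10.93 ms.

τ = 37.3 ms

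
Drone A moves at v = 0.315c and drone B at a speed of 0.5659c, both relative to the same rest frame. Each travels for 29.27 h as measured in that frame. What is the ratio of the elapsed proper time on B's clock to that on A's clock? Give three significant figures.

τ_B/τ_A = 0.869

A: γ = 1/√(1 − 0.315²) = 1/√0.9008 = 1.054. B: γ = 1/√(1 − 0.5659²) = 1/√0.6798 = 1.213.
τ_A/τ_B = γ_B/γ_A = 1.213/1.054 = 1.151, so τ_B/τ_A = 0.8687.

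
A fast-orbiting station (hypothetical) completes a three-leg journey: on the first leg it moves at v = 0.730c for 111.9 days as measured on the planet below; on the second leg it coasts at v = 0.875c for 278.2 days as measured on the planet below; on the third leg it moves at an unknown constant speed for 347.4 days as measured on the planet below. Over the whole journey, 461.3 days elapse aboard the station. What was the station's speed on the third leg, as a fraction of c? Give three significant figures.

β = 0.694

Leg 1: γ = 1/√(1 − 0.730²) = 1/√0.4671 = 1.463; τ_1 = 111.9/1.463 = 76.48 days.
Leg 2: γ = 1/√(1 − 0.875²) = 1/√0.2344 = 2.066; τ_2 = 278.2/2.066 = 134.7 days.
Leg 3: speed unknown; τ_3 = 347.4/γ_3.
Total proper time: 76.48 + 134.7 + τ_3 = 461.3, so τ_3 = 461.3 − 211.2 = 250.1 days.
γ_3 = 347.4/250.1 = 1.389; β = √(1 − 1/γ²) = √0.4816.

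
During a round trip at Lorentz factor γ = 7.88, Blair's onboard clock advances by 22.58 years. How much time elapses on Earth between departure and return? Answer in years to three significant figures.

γ = 7.88
Earth-frame duration is the dilated interval: Δt = γτ = 7.880 × 22.58 years.

Δt = 178 years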